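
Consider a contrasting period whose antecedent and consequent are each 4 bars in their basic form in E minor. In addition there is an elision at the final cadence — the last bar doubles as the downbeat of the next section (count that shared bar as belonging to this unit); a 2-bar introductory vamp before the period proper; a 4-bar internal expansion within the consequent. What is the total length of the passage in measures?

14 measures

Basic contrasting period: 4 + 4 = 8 bars.
8 (basic form) + 2 (introduction) + 4 (internal expansion) = 14.
The elision shares a bar with the next section but does not change this unit's count.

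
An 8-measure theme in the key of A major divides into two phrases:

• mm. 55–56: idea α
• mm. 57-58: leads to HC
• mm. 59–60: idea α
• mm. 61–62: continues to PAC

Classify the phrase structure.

Phrase 1 ends with a half cadence (weaker) and phrase 2 with a perfect authentic cadence (stronger): antecedent + consequent = a period.
The two phrases open with the same material (α / α), so the period is parallel.

parallel period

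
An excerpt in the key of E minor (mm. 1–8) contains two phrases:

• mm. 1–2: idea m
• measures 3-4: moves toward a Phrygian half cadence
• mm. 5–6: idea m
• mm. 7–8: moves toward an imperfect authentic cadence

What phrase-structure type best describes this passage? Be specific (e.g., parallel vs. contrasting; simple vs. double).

Phrase 1 ends with a Phrygian half cadence (weaker) and phrase 2 with an imperfect authentic cadence (stronger): antecedent + consequent = a period.
The two phrases open with the same material (m / m), so the period is parallel.

parallel period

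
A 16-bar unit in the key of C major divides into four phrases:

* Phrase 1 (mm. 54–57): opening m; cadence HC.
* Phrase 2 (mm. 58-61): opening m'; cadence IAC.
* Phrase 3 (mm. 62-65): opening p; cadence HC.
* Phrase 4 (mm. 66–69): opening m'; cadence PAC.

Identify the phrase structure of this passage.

Four phrases in two halves: the first half (mm. 54-61) ends with an imperfect authentic cadence, the second (bars 62–69) with a perfect authentic cadence — a large antecedent–consequent pair, i.e. a double period.
Phrase 3 begins with different material from phrase 1, making it contrasting.

contrasting double period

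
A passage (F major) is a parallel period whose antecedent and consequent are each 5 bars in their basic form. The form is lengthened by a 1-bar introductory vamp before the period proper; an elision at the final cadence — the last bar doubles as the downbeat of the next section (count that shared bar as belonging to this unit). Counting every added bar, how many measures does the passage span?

11 measures

Basic parallel period: 5 + 5 = 10 bars.
10 (basic form) + 1 (introduction) = 11.
The elision shares a bar with the next section but does not change this unit's count.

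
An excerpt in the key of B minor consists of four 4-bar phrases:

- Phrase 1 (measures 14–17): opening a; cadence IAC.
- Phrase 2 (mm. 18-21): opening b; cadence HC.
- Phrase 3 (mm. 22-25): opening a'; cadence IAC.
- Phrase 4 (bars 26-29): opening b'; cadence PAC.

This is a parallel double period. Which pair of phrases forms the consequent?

phrases 3 and 4

In a double period the first pair of phrases (ending half cadence) is the large antecedent and the second pair (ending perfect authentic cadence) is the large consequent; the consequent is phrases 3 and 4.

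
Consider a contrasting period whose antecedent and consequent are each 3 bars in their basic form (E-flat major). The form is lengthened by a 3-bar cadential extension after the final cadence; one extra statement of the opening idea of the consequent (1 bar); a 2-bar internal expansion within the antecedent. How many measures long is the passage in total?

Basic contrasting period: 3 + 3 = 6 bars.
6 (basic form) + 3 (cadential extension) + 1 (extra statement) + 2 (internal expansion) = 12.

12 measures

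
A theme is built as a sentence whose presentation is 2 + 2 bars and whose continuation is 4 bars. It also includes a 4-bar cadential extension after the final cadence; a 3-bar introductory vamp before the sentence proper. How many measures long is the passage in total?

Basic sentence: 2 + 2 + 4 = 8 bars.
8 (basic form) + 4 (cadential extension) + 3 (introduction) = 15.

15 measures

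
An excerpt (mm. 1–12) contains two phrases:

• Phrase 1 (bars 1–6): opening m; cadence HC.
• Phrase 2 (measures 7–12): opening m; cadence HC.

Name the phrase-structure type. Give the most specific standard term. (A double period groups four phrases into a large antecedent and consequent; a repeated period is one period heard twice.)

repeated phrase

Both phrases have the same opening (m) and the same cadence (half cadence): the second is a restatement, not a consequent, so this is a repeated phrase rather than a period.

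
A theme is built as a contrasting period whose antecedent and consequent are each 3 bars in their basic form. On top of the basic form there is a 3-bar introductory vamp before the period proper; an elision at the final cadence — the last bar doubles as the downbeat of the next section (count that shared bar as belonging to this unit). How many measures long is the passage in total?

9 measures

Basic contrasting period: 3 + 3 = 6 bars.
6 (basic form) + 3 (introduction) = 9.
The elision shares a bar with the next section but does not change this unit's count.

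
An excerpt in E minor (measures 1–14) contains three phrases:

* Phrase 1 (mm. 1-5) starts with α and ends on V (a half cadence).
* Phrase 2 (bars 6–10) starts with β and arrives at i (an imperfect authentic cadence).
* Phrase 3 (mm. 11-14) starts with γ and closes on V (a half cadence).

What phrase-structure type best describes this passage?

phrase group

The final phrase closes with a half cadence, which is not stronger than the preceding imperfect authentic cadence; the 3 phrases lack an overall antecedent–consequent design and so form a phrase group.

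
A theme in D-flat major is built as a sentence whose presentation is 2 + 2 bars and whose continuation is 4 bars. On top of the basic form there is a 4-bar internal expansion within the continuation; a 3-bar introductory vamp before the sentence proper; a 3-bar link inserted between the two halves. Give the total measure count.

Basic sentence: 2 + 2 + 4 = 8 bars.
8 (basic form) + 4 (internal expansion) + 3 (introduction) + 3 (link) = 18.

18 measures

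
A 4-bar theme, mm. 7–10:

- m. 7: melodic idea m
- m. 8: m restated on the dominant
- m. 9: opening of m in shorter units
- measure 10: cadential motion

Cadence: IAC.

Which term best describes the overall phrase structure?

Basic idea (m. 7) + its repetition (measure 8) form the presentation; fragmentation and cadence (mm. 9–10) form the continuation — the 4-bar whole is a sentence.

sentence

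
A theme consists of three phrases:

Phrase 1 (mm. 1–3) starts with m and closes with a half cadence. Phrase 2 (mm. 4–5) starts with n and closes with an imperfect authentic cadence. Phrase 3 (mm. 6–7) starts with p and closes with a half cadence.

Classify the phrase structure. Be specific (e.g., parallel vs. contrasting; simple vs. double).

The final phrase closes with a half cadence, which is not stronger than the preceding imperfect authentic cadence; the 3 phrases lack an overall antecedent–consequent design and so form a phrase group.

phrase group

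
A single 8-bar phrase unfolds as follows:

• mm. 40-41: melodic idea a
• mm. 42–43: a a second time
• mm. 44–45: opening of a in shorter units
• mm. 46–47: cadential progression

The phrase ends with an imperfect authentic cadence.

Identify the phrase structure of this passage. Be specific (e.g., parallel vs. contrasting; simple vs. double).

sentence

Basic idea (measures 40–41) + its repetition (mm. 42–43) form the presentation; fragmentation and cadence (bars 44-47) form the continuation — the 8-bar whole is a sentence.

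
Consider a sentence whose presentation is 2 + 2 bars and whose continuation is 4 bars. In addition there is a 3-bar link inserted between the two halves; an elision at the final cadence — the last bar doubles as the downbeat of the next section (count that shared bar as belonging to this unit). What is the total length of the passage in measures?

11 measures

Basic sentence: 2 + 2 + 4 = 8 bars.
8 (basic form) + 3 (link) = 11.
The elision shares a bar with the next section but does not change this unit's count.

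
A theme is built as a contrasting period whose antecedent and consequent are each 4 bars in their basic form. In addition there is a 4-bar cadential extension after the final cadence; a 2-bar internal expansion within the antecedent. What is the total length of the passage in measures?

14 measures

Basic contrasting period: 4 + 4 = 8 bars.
8 (basic form) + 4 (cadential extension) + 2 (internal expansion) = 14.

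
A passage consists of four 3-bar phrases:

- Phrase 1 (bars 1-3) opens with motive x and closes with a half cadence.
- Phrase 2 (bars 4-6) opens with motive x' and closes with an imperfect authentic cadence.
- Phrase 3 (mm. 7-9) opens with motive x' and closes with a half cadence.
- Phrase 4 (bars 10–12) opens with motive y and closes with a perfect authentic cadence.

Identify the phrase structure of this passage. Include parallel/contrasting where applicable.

Four phrases in two halves: the first half (measures 1-6) ends with an imperfect authentic cadence, the second (mm. 7-12) with a perfect authentic cadence — a large antecedent–consequent pair, i.e. a double period.
Phrase 3 begins with the same material as phrase 1, making it parallel.

parallel double period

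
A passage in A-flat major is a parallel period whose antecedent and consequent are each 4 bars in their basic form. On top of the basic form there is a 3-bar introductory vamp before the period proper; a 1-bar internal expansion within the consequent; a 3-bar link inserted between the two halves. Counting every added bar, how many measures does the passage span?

Basic parallel period: 4 + 4 = 8 bars.
8 (basic form) + 3 (introduction) + 1 (internal expansion) + 3 (link) = 15.

15 measures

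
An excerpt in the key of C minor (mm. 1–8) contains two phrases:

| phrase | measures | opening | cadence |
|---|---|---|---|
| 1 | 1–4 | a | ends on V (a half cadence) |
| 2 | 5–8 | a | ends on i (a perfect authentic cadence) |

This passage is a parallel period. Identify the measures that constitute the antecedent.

The antecedent is the phrase ending with the weaker cadence (half cadence, phrase 1) and the consequent the one ending more conclusively (perfect authentic cadence, phrase 2); the antecedent is mm. 1–4.

measures 1–4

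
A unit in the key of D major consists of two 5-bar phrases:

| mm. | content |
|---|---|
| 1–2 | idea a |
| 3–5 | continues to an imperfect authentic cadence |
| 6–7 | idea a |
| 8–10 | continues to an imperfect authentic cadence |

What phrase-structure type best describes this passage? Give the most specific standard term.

Both phrases have the same opening (a) and the same cadence (imperfect authentic cadence): the second is a restatement, not a consequent, so this is a repeated phrase rather than a period.

repeated phrase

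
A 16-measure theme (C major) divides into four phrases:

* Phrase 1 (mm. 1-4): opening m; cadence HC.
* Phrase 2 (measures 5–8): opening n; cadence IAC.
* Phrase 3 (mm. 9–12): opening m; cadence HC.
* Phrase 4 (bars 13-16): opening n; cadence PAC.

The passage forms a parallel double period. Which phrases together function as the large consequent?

In a double period the first pair of phrases (ending imperfect authentic cadence) is the large antecedent and the second pair (ending perfect authentic cadence) is the large consequent; the consequent is phrases 3 and 4.

phrases 3 and 4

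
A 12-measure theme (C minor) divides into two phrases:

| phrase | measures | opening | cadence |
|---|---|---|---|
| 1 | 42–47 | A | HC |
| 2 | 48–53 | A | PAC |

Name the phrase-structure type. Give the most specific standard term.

parallel period

Phrase 1 ends with a half cadence (weaker) and phrase 2 with a perfect authentic cadence (stronger): antecedent + consequent = a period.
The two phrases open with the same material (A / A), so the period is parallel.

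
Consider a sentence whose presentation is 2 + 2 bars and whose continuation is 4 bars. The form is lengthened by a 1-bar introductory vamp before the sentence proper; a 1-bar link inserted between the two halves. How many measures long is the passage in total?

Basic sentence: 2 + 2 + 4 = 8 bars.
8 (basic form) + 1 (introduction) + 1 (link) = 10.

10 measures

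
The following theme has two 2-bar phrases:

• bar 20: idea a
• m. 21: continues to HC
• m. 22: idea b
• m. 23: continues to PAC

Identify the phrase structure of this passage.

contrasting period

Phrase 1 ends with a half cadence (weaker) and phrase 2 with a perfect authentic cadence (stronger): antecedent + consequent = a period.
The two phrases open with different material (a / b), so the period is contrasting.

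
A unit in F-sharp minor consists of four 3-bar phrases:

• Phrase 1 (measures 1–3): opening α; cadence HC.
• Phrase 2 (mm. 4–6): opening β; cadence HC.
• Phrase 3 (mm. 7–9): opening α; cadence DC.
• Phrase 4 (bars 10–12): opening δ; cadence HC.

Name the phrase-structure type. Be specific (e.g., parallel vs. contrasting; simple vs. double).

phrase group

Phrase 4 ends with a half cadence, no stronger than phrase 2's half cadence, so the four phrases do not form a double period; nor do phrases 3–4 duplicate 1–2, so it is not a repeated period. With no phrase reaching a conclusive cadence, the passage is a phrase group.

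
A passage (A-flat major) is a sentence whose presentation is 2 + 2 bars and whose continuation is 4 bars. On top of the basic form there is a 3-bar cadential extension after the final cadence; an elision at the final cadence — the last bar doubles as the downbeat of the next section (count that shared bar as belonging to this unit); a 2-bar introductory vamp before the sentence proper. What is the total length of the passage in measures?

Basic sentence: 2 + 2 + 4 = 8 bars.
8 (basic form) + 3 (cadential extension) + 2 (introduction) = 13.
The elision shares a bar with the next section but does not change this unit's count.

13 measures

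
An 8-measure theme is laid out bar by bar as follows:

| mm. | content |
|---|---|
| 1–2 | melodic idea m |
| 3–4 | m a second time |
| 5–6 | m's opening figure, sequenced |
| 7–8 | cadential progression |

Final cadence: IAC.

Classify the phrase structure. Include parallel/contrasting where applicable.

Basic idea (bars 1–2) + its repetition (measures 3-4) form the presentation; fragmentation and cadence (mm. 5–8) form the continuation — the 8-bar whole is a sentence.

sentence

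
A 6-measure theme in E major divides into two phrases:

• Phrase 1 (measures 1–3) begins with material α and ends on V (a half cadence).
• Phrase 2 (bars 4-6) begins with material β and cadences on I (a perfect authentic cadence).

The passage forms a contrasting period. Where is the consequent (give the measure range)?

The antecedent is the phrase ending with the weaker cadence (half cadence, phrase 1) and the consequent the one ending more conclusively (perfect authentic cadence, phrase 2); the consequent is mm. 4-6.

measures 4–6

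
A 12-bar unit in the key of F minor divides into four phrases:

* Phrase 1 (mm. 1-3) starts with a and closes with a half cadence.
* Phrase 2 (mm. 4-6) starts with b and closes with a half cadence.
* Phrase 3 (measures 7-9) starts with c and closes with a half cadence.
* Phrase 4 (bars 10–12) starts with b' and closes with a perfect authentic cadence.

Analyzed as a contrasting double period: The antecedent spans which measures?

In a double period the four phrases pair into a large antecedent (phrases 1–2, ending half cadence) and a large consequent (phrases 3–4, ending perfect authentic cadence). The antecedent spans measures 1-6.

measures 1–6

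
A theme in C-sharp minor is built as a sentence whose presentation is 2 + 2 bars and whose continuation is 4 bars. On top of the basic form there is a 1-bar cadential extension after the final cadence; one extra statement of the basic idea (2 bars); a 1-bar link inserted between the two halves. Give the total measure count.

12 measures

Basic sentence: 2 + 2 + 4 = 8 bars.
8 (basic form) + 1 (cadential extension) + 2 (extra statement) + 1 (link) = 12.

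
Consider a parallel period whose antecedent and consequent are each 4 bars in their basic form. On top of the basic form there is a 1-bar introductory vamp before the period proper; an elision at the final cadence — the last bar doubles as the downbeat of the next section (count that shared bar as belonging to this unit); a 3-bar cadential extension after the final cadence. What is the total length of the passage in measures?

Basic parallel period: 4 + 4 = 8 bars.
8 (basic form) + 1 (introduction) + 3 (cadential extension) = 12.
The elision shares a bar with the next section but does not change this unit's count.

12 measures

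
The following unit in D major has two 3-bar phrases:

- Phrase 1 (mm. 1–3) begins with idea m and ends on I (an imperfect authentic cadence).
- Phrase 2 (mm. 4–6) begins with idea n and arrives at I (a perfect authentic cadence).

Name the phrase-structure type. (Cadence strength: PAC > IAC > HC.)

Phrase 1 ends with an imperfect authentic cadence (weaker) and phrase 2 with a perfect authentic cadence (stronger): antecedent + consequent = a period.
The two phrases open with different material (m / n), so the period is contrasting.

contrasting period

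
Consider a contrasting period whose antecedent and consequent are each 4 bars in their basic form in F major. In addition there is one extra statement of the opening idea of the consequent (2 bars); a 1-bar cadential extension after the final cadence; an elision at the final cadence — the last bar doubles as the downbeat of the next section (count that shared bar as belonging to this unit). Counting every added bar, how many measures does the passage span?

11 measures

Basic contrasting period: 4 + 4 = 8 bars.
8 (basic form) + 2 (extra statement) + 1 (cadential extension) = 11.
The elision shares a bar with the next section but does not change this unit's count.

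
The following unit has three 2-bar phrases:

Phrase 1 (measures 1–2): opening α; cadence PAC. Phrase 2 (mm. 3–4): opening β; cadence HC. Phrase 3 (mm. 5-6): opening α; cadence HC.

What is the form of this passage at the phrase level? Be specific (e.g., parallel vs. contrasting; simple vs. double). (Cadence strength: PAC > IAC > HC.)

The final phrase closes with a half cadence, which is not stronger than the preceding half cadence; the 3 phrases lack an overall antecedent–consequent design and so form a phrase group.

phrase group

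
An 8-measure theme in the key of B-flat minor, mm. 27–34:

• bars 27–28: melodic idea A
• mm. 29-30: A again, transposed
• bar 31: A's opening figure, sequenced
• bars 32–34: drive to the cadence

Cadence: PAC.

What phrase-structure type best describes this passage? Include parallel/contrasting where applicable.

sentence

Basic idea (mm. 27–28) + its repetition (mm. 29–30) form the presentation; fragmentation and cadence (measures 31–34) form the continuation — the 8-bar whole is a sentence.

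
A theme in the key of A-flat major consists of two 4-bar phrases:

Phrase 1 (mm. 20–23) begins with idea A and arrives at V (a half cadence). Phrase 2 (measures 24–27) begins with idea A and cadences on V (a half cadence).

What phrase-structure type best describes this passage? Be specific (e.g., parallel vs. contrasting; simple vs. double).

Both phrases have the same opening (A) and the same cadence (half cadence): the second is a restatement, not a consequent, so this is a repeated phrase rather than a period.

repeated phrase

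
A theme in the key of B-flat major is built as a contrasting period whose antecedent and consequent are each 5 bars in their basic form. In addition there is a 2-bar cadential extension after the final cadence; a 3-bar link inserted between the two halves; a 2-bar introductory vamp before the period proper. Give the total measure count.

Basic contrasting period: 5 + 5 = 10 bars.
10 (basic form) + 2 (cadential extension) + 3 (link) + 2 (introduction) = 17.

17 measures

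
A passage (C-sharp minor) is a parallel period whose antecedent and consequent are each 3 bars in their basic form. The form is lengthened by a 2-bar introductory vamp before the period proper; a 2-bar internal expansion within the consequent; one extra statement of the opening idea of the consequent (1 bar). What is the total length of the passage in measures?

11 measures

Basic parallel period: 3 + 3 = 6 bars.
6 (basic form) + 2 (introduction) + 2 (internal expansion) + 1 (extra statement) = 11.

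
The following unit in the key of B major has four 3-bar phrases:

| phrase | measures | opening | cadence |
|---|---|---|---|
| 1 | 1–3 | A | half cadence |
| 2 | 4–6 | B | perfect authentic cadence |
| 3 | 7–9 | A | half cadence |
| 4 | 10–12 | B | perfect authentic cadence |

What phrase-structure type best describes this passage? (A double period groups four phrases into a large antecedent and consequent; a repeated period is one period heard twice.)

The cadence pattern HC–PAC–HC–PAC is weak–strong twice, and phrases 3–4 restate phrases 1–2: a period heard twice, not a double period (which would end weakly at phrase 2).

repeated period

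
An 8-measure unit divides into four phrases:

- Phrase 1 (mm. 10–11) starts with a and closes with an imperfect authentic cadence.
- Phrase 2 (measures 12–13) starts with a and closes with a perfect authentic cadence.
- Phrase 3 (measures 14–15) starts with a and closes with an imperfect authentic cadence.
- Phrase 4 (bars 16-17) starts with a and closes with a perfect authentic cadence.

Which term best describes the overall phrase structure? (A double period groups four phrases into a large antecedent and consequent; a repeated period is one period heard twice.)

repeated period

The cadence pattern IAC–PAC–IAC–PAC is weak–strong twice, and phrases 3–4 restate phrases 1–2: a period heard twice, not a double period (which would end weakly at phrase 2).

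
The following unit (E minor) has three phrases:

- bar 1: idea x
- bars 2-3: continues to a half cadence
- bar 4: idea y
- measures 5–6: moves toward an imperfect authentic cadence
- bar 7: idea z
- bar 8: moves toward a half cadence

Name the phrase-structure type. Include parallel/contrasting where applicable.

The final phrase closes with a half cadence, which is not stronger than the preceding imperfect authentic cadence; the 3 phrases lack an overall antecedent–consequent design and so form a phrase group.

phrase group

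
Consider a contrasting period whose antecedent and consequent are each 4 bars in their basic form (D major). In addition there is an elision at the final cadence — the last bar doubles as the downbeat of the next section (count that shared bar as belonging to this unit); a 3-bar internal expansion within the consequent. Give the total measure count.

Basic contrasting period: 4 + 4 = 8 bars.
8 (basic form) + 3 (internal expansion) = 11.
The elision shares a bar with the next section but does not change this unit's count.

11 measures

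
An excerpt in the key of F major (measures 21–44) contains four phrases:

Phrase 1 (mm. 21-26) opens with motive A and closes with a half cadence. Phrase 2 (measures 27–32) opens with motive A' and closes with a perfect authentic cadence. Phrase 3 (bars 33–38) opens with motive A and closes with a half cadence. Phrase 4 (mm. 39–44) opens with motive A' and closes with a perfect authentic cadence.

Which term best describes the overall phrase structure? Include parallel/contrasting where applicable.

repeated period

The cadence pattern HC–PAC–HC–PAC is weak–strong twice, and phrases 3–4 restate phrases 1–2: a period heard twice, not a double period (which would end weakly at phrase 2).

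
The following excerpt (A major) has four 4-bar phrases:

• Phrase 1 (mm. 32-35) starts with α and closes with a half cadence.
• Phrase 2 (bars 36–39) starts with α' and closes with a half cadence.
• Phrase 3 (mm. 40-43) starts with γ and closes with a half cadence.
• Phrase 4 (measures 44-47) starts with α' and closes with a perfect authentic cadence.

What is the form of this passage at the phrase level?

contrasting double period

Four phrases in two halves: the first half (mm. 32–39) ends with a half cadence, the second (bars 40–47) with a perfect authentic cadence — a large antecedent–consequent pair, i.e. a double period.
Phrase 3 begins with different material from phrase 1, making it contrasting.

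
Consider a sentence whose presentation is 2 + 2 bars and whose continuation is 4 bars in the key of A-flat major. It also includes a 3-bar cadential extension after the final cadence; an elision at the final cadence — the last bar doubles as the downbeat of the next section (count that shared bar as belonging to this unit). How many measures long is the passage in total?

Basic sentence: 2 + 2 + 4 = 8 bars.
8 (basic form) + 3 (cadential extension) = 11.
The elision shares a bar with the next section but does not change this unit's count.

11 measures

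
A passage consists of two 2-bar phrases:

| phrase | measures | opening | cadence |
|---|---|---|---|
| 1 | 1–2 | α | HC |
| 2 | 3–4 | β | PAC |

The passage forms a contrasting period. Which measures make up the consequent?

The antecedent is the phrase ending with the weaker cadence (half cadence, phrase 1) and the consequent the one ending more conclusively (perfect authentic cadence, phrase 2); the consequent is bars 3–4.

measures 3–4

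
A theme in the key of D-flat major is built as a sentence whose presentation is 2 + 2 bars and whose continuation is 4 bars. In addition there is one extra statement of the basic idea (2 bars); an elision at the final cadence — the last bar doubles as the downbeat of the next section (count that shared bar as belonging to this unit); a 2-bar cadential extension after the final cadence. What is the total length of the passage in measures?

12 measures

Basic sentence: 2 + 2 + 4 = 8 bars.
8 (basic form) + 2 (extra statement) + 2 (cadential extension) = 12.
The elision shares a bar with the next section but does not change this unit's count.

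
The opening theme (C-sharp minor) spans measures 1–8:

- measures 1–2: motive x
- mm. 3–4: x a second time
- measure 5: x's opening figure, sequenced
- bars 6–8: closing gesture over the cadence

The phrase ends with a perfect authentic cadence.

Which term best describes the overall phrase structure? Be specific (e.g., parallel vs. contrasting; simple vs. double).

Basic idea (bars 1-2) + its repetition (mm. 3-4) form the presentation; fragmentation and cadence (bars 5-8) form the continuation — the 8-bar whole is a sentence.

sentence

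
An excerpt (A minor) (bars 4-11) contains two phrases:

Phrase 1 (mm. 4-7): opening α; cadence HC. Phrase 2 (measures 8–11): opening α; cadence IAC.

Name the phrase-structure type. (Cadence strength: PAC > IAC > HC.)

Phrase 1 ends with a half cadence (weaker) and phrase 2 with an imperfect authentic cadence (stronger): antecedent + consequent = a period.
The two phrases open with the same material (α / α), so the period is parallel.

parallel period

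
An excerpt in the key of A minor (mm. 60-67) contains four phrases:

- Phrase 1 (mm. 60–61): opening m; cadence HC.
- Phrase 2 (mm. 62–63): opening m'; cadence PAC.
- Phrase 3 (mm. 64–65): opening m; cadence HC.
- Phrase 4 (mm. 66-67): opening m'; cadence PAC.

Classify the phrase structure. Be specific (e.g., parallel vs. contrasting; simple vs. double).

repeated period

The cadence pattern HC–PAC–HC–PAC is weak–strong twice, and phrases 3–4 restate phrases 1–2: a period heard twice, not a double period (which would end weakly at phrase 2).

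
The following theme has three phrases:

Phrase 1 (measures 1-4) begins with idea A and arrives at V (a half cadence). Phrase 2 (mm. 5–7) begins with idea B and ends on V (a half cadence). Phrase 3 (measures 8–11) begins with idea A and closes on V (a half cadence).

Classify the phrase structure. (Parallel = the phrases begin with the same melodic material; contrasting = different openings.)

phrase group

The final phrase closes with a half cadence, which is not stronger than the preceding half cadence; the 3 phrases lack an overall antecedent–consequent design and so form a phrase group.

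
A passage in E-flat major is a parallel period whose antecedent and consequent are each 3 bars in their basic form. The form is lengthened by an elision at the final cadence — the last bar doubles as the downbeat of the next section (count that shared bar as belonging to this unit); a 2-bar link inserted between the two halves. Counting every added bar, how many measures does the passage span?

Basic parallel period: 3 + 3 = 6 bars.
6 (basic form) + 2 (link) = 8.
The elision shares a bar with the next section but does not change this unit's count.

8 measures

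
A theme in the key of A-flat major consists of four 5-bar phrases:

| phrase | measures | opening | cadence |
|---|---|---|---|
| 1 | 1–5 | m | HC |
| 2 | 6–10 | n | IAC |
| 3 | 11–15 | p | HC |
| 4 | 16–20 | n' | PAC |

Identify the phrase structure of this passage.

Four phrases in two halves: the first half (mm. 1–10) ends with an imperfect authentic cadence, the second (mm. 11-20) with a perfect authentic cadence — a large antecedent–consequent pair, i.e. a double period.
Phrase 3 begins with different material from phrase 1, making it contrasting.

contrasting double period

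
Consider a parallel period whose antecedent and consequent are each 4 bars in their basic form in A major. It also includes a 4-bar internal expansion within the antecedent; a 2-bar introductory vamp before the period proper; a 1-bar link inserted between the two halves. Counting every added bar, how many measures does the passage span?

Basic parallel period: 4 + 4 = 8 bars.
8 (basic form) + 4 (internal expansion) + 2 (introduction) + 1 (link) = 15.

15 measures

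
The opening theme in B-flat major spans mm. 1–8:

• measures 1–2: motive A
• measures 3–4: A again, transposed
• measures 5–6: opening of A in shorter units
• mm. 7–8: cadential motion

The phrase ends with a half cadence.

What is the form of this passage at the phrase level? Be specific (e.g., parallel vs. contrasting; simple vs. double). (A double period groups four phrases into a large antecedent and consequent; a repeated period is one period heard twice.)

Basic idea (mm. 1–2) + its repetition (measures 3–4) form the presentation; fragmentation and cadence (mm. 5–8) form the continuation — the 8-bar whole is a sentence.

sentence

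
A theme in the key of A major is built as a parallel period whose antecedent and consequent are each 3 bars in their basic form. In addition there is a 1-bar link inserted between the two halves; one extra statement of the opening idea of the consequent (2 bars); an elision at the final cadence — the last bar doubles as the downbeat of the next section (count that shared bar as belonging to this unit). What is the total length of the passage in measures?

Basic parallel period: 3 + 3 = 6 bars.
6 (basic form) + 1 (link) + 2 (extra statement) = 9.
The elision shares a bar with the next section but does not change this unit's count.

9 measures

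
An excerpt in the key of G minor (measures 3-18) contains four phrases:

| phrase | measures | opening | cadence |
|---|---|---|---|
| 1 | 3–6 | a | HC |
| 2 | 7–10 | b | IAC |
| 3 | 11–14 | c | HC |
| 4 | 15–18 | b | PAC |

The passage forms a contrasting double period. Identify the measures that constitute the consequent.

measures 11–18

In a double period the four phrases pair into a large antecedent (phrases 1–2, ending imperfect authentic cadence) and a large consequent (phrases 3–4, ending perfect authentic cadence). The consequent spans bars 11–18.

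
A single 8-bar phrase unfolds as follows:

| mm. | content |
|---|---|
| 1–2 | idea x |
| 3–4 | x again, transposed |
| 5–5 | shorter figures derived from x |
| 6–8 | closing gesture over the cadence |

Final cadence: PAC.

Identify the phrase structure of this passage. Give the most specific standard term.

sentence

Basic idea (mm. 1–2) + its repetition (mm. 3-4) form the presentation; fragmentation and cadence (bars 5-8) form the continuation — the 8-bar whole is a sentence.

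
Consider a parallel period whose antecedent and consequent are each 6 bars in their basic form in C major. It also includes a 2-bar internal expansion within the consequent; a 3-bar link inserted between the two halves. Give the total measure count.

17 measures

Basic parallel period: 6 + 6 = 12 bars.
12 (basic form) + 2 (internal expansion) + 3 (link) = 17.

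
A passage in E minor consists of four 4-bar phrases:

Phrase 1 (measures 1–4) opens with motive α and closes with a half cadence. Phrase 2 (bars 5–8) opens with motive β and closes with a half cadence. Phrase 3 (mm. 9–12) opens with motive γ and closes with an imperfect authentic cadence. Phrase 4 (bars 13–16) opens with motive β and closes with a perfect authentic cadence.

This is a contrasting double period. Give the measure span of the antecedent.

measures 1–8

In a double period the first pair of phrases (ending half cadence) is the large antecedent and the second pair (ending perfect authentic cadence) is the large consequent; the antecedent is measures 1–8.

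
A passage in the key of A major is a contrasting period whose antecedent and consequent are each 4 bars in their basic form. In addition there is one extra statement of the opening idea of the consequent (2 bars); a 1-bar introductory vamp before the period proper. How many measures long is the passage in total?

Basic contrasting period: 4 + 4 = 8 bars.
8 (basic form) + 2 (extra statement) + 1 (introduction) = 11.

11 measures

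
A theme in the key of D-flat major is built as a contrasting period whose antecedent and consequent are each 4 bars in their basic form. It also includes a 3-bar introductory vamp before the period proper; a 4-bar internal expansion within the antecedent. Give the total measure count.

15 measures

Basic contrasting period: 4 + 4 = 8 bars.
8 (basic form) + 3 (introduction) + 4 (internal expansion) = 15.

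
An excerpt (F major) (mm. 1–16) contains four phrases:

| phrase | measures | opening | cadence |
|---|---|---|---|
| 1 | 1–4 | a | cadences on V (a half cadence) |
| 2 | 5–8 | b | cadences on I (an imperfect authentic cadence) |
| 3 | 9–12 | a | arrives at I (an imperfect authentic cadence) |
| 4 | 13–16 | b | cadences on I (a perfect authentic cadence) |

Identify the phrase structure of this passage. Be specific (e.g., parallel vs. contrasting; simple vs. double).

Four phrases in two halves: the first half (bars 1–8) ends with an imperfect authentic cadence, the second (mm. 9–16) with a perfect authentic cadence — a large antecedent–consequent pair, i.e. a double period.
Phrase 3 begins with the same material as phrase 1, making it parallel.

parallel double period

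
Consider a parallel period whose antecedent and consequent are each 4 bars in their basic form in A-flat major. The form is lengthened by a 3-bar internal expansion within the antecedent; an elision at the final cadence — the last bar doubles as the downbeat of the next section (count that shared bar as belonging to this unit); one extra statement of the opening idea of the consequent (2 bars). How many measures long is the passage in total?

Basic parallel period: 4 + 4 = 8 bars.
8 (basic form) + 3 (internal expansion) + 2 (extra statement) = 13.
The elision shares a bar with the next section but does not change this unit's count.

13 measures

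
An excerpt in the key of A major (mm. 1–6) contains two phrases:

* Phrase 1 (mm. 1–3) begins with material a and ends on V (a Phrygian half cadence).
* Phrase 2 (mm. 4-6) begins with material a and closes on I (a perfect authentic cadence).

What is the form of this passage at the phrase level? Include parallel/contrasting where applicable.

parallel period

Phrase 1 ends with a Phrygian half cadence (weaker) and phrase 2 with a perfect authentic cadence (stronger): antecedent + consequent = a period.
The two phrases open with the same material (a / a), so the period is parallel.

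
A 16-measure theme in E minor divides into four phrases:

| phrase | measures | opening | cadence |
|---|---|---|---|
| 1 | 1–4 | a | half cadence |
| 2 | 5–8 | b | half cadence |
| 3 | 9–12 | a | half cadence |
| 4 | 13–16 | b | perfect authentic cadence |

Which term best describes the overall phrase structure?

Four phrases in two halves: the first half (bars 1–8) ends with a half cadence, the second (bars 9–16) with a perfect authentic cadence — a large antecedent–consequent pair, i.e. a double period.
Phrase 3 begins with the same material as phrase 1, making it parallel.

parallel double period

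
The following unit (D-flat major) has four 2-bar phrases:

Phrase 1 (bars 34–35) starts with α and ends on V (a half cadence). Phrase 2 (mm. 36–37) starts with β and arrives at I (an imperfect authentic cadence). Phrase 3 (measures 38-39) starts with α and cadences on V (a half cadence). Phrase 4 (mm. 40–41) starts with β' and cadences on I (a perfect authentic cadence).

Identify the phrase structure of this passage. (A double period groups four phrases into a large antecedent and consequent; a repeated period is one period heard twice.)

parallel double period

Four phrases in two halves: the first half (mm. 34–37) ends with an imperfect authentic cadence, the second (bars 38–41) with a perfect authentic cadence — a large antecedent–consequent pair, i.e. a double period.
Phrase 3 begins with the same material as phrase 1, making it parallel.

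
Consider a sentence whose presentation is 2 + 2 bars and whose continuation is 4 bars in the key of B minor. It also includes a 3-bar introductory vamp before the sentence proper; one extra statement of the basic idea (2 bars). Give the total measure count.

Basic sentence: 2 + 2 + 4 = 8 bars.
8 (basic form) + 3 (introduction) + 2 (extra statement) = 13.

13 measures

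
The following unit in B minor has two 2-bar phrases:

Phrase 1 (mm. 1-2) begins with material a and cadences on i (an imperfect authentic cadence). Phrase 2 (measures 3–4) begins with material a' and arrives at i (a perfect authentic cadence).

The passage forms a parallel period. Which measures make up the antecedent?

The phrase ending with the weaker cadence (imperfect authentic cadence) is the antecedent; the one ending more conclusively (perfect authentic cadence) is the consequent. The antecedent is measures 1–2.

measures 1–2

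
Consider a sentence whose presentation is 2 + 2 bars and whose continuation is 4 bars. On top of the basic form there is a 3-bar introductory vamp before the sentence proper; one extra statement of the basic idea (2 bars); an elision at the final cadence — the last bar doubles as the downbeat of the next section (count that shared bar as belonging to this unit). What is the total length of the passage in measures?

13 measures

Basic sentence: 2 + 2 + 4 = 8 bars.
8 (basic form) + 3 (introduction) + 2 (extra statement) = 13.
The elision shares a bar with the next section but does not change this unit's count.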